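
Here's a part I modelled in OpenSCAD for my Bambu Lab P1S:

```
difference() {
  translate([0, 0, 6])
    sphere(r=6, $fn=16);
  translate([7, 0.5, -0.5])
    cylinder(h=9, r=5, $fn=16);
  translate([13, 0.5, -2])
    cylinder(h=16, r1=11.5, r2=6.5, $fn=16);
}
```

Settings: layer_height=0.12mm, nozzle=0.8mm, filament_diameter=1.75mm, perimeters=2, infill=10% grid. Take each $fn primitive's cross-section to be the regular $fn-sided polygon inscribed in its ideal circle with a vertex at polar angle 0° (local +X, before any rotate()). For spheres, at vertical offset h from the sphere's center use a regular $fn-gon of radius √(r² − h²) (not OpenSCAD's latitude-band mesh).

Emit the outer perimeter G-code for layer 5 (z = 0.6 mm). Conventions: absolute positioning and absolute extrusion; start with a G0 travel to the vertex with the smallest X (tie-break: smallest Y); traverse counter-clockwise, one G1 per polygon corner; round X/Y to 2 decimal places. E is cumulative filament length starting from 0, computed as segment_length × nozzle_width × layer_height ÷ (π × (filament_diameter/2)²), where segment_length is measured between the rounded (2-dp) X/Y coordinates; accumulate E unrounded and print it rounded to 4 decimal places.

At z = 0.6 mm: the r=6 sphere slices to a regular 16-gon of circumradius 2.615 (√(r²−h²) with h=5.4 from center); the r=5 cylinder at (7, 0.5) gives a regular 16-gon of circumradius 5 (constant along its height); the cone at (13, 0.5) contributes a regular 16-gon of circumradius 10.688 (interpolated between r1=11.5 and r2=6.5 at t=0.163); Subtracting the remaining from the first: starting from the r=6 sphere, the r=5 cylinder at (7, 0.5) partially overlaps it — only the 0.85 mm² overlap (of its 76.54 mm²) is removed, clipping the outline; the cone at (13, 0.5) misses the remaining region (no effect) — 1 connected region. The outline is a single polygon with 16 vertices. Extrusion per mm of travel: 0.8 × 0.12 / (π × 0.875²) = 0.039912. Accumulating E over each segment gives final E = 0.6487.

G0 X-2.62 Y0.00 Z0.60
G1 X-2.42 Y-1.00 E0.0407
G1 X-1.85 Y-1.85 E0.0815
G1 X-1.00 Y-2.42 E0.1224
G1 X0.00 Y-2.62 E0.1631
G1 X1.00 Y-2.42 E0.2038
G1 X1.85 Y-1.85 E0.2446
G1 X2.33 Y-1.14 E0.2789
G1 X2.00 Y0.50 E0.3456
G1 X2.17 Y1.37 E0.3810
G1 X1.85 Y1.85 E0.4040
G1 X1.00 Y2.42 E0.4449
G1 X0.00 Y2.62 E0.4856
G1 X-1.00 Y2.42 E0.5263
G1 X-1.85 Y1.85 E0.5671
G1 X-2.42 Y1.00 E0.6080
G1 X-2.62 Y0.00 E0.6487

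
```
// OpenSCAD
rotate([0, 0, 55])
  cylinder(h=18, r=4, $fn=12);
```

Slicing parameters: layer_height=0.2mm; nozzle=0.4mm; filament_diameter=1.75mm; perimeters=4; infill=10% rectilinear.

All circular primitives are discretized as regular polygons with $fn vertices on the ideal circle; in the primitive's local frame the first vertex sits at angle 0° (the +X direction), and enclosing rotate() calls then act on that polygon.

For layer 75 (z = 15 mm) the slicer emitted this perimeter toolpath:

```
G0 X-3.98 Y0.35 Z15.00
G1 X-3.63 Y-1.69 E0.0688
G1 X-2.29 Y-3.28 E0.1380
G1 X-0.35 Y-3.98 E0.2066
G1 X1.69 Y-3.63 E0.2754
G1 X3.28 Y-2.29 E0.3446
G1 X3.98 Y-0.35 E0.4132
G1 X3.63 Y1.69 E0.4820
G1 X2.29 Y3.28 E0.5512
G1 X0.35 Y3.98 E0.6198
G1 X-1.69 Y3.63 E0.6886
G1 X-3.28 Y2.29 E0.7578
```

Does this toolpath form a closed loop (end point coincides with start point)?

Start point (G0): (-3.98, 0.35). End point (last G1): the path does not return to the start — open.

no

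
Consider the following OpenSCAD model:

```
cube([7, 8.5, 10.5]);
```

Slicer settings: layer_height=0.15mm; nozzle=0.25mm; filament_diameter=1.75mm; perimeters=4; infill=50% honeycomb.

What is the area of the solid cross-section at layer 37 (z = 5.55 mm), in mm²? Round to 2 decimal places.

59.50 mm²

At z = 5.55 mm: the cube is present — its section is the full 7×8.5 rectangle (area 59.50 mm²). Overall, the cross-section is a single solid region. Net area = 59.50 mm².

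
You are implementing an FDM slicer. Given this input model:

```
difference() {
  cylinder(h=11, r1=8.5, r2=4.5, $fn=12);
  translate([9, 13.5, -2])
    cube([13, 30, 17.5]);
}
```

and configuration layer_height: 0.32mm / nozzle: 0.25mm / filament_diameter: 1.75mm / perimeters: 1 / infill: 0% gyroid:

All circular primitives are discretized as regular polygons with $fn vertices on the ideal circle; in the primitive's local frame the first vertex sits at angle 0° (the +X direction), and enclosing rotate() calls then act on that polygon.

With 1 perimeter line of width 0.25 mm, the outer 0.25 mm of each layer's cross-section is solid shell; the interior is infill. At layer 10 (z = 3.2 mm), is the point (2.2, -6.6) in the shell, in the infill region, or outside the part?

At z = 3.2 mm: the cone (r1=8.5→r2=4.5) has section circumradius 7.336 here — a regular 12-gon; the 13×30 cube at (9, 13.5) contributes its full rectangle; After the difference (first − rest): starting from the cone, the 13×30 cube at (9, 13.5) misses the remaining region (no effect) — 1 connected region. Overall, the cross-section is a single solid region. The nearest boundary edge runs (3.67, -6.35)→(-0.00, -7.34); distance from the point to it = 0.14 mm. The point is inside the cross-section, 0.14 mm from the nearest boundary — within the 0.25 mm shell band (1 × 0.25).

shell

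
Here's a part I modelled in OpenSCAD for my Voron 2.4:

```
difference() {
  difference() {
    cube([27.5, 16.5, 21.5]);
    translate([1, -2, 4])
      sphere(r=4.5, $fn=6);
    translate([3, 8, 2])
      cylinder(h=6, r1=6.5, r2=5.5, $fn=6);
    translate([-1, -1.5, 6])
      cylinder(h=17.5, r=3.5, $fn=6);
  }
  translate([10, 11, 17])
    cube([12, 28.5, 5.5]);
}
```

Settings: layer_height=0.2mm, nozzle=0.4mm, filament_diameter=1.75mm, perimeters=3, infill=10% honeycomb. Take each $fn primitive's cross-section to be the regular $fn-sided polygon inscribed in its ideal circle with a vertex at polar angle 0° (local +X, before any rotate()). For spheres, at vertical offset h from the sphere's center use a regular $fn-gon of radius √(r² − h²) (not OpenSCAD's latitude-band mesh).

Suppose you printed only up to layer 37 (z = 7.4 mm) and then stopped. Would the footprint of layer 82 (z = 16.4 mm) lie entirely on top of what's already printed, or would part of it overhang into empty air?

part overhangs

Compare the two slices. At z = 7.4: the cube (footprint 27.5×16.5) is included at this height (area 453.75 mm²); the r=4.5 sphere at (1, -2) slices to a regular 6-gon of circumradius 2.948 (√(r²−h²) with h=3.4 from center) (area = (6/2)·2.948²·sin(360°/6) = 22.58 mm²); the cone at (3, 8): at t=0.900 of its height the radius interpolates to r₁+(r₂−r₁)t = 5.600, giving a regular 6-gon of that circumradius (area = (6/2)·5.600²·sin(360°/6) = 81.48 mm²); the r=3.5 cylinder at (-1, -1.5) contributes a regular 6-gon of circumradius 3.5 (area = (6/2)·3.500²·sin(360°/6) = 31.83 mm²); After the difference (first − rest): starting from the 27.5×16.5 cube (453.75 mm²), the r=4.5 sphere at (1, -2) partially overlaps it — only the 1.46 mm² overlap (of its 22.58 mm²) is removed, clipping the outline; the cone at (3, 8) partially overlaps it — only the 69.77 mm² overlap (of its 81.48 mm²) is removed, clipping the outline; the r=3.5 cylinder at (-1, -1.5) partially overlaps it — only the 1.01 mm² overlap (of its 31.83 mm²) is removed, clipping the outline — area = 381.52 mm²; the cube at (10, 11) does not reach this height (z outside [17, 22.5]); After the difference (first − rest): none of the subtracted shapes is present at this height, so the result so far is unchanged — area = 381.52 mm². At z = 16.4: the cube (footprint 27.5×16.5) is included at this height (area 453.75 mm²); the sphere at (1, -2) is not intersected at this z (|z−center|=12.400 > r=4.5); the cone at (3, 8) does not reach this height (z outside [2, 8]); the r=3.5 cylinder at (-1, -1.5) contributes a regular 6-gon of circumradius 3.5 (area = (6/2)·3.500²·sin(360°/6) = 31.83 mm²); After the difference (first − rest): starting from the 27.5×16.5 cube (453.75 mm²), the r=3.5 cylinder at (-1, -1.5) partially overlaps it — only the 1.83 mm² overlap (of its 31.83 mm²) is removed, clipping the outline — area = 451.92 mm²; the cube at (10, 11) does not reach this height (z outside [17, 22.5]); Taking the first minus the rest: none of the subtracted shapes is present at this height, so the result so far is unchanged — area = 451.92 mm². Checking containment: at z = 16.4 the cross-section extends beyond the z = 7.4 cross-section by about 70.41 mm².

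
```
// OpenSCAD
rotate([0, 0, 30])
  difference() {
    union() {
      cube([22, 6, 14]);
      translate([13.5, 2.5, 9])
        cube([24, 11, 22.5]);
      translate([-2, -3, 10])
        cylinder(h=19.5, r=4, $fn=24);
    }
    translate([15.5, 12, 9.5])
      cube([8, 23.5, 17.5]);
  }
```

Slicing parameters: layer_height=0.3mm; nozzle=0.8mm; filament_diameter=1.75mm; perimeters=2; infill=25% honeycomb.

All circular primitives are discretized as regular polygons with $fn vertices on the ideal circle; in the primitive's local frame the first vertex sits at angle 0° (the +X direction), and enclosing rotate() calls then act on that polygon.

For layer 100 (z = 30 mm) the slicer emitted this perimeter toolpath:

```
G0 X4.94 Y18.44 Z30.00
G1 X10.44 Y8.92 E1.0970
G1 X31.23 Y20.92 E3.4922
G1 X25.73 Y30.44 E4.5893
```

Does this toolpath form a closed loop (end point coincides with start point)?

Start point (G0): (4.94, 18.44). End point (last G1): the path does not return to the start — open.

no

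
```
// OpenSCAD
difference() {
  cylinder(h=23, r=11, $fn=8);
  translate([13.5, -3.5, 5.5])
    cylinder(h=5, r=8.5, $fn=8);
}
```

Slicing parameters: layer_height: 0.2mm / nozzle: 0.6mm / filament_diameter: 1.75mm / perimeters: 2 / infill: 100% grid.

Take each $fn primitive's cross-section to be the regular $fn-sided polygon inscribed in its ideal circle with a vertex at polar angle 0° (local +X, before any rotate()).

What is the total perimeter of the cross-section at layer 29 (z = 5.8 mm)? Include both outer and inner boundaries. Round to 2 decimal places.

At z = 5.8 mm: the cylinder: section is a regular 8-gon, circumradius r=11 (perimeter = 2·8·11.000·sin(180°/8) = 67.35 mm); the cylinder at (13.5, -3.5): section is a regular 8-gon, circumradius r=8.5 (perimeter = 2·8·8.500·sin(180°/8) = 52.04 mm); Taking the first minus the rest: starting from the r=11 cylinder, the r=8.5 cylinder at (13.5, -3.5) partially overlaps it — only the 37.88 mm² overlap (of its 204.35 mm²) is removed, clipping the outline — boundary = 68.14 mm. Overall, the cross-section is a single solid region. Total boundary length (outer) = 68.14 mm.

68.14 mm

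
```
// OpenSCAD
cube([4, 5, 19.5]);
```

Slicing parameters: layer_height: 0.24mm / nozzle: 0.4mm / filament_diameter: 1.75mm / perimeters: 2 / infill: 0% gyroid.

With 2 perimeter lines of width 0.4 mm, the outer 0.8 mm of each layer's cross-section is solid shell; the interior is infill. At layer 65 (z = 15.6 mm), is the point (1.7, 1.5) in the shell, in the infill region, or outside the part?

At z = 15.6 mm: the 4×5 cube contributes its full rectangle. Overall, the cross-section is a single solid region. The nearest boundary edge runs (0.00, 0.00)→(4.00, 0.00); distance from the point to it = 1.50 mm. The point is inside the cross-section and 1.50 mm from the nearest boundary — more than the 0.8 mm shell width (2 × 0.4), so it's in the infill interior.

infill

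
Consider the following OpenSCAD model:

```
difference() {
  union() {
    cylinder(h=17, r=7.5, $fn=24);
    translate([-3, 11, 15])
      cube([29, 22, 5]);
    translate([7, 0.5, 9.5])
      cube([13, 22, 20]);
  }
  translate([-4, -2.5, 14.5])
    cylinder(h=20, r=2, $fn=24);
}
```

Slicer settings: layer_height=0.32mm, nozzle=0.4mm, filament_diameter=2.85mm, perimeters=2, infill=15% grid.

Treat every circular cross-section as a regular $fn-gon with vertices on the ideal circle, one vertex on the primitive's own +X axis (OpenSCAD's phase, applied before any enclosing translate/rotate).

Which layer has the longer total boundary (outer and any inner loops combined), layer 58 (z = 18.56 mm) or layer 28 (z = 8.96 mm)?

Layer 58 (z = 18.56): the cylinder does not reach this height (z outside [0, 17]); the cube at (-3, 11) is present — its section is the full 29×22 rectangle (perimeter 102.00 mm); the 13×22 cube at (7, 0.5) contributes its full rectangle (perimeter 70.00 mm); Taking the union: the regions partially overlap (shared area 149.50 mm²), so the edge portions inside another operand are dropped and the merged outline is re-measured after clipping — boundary = 123.00 mm; the r=2 cylinder at (-4, -2.5) gives a regular 24-gon of circumradius 2 (constant along its height) (perimeter = 2·24·2.000·sin(180°/24) = 12.53 mm); After the difference (first − rest): starting from that combined region, the r=2 cylinder at (-4, -2.5) misses the remaining region (no effect) — boundary = 123.00 mm. So its perimeter = 123.00 mm. Layer 28 (z = 8.96): the r=7.5 cylinder gives a regular 24-gon of circumradius 7.5 (constant along its height) (perimeter = 2·24·7.500·sin(180°/24) = 46.99 mm); the cube at (-3, 11) is absent (z outside [15, 20]); the cube at (7, 0.5) is not intersected at this z (z outside [9.5, 29.5]); Merging all regions: only the r=7.5 cylinder is present, so the union is just that shape — boundary = 46.99 mm; the cylinder at (-4, -2.5) is absent (z outside [14.5, 34.5]); Subtracting the remaining from the first: none of the subtracted shapes is present at this height, so that combined region is unchanged — boundary = 46.99 mm. So its perimeter = 46.99 mm. Layer 58 is larger (123.00 vs 46.99 mm).

layer 58 (z = 18.56 mm)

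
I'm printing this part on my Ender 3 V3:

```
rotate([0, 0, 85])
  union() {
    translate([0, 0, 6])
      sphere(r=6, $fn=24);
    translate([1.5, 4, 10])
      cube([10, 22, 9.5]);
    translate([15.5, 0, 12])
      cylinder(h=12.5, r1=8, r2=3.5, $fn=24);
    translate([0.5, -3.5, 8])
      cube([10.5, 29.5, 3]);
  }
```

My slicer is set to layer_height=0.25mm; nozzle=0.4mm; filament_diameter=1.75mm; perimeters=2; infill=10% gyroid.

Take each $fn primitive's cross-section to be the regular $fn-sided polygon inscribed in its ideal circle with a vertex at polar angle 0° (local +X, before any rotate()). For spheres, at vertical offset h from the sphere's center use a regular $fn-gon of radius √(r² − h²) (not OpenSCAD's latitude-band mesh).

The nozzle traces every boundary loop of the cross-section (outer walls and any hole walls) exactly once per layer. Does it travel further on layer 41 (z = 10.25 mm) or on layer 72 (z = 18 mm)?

Layer 41 (z = 10.25): the r=6 sphere contributes a regular 24-gon of circumradius √(6²−4.25²) = 4.235 (perimeter = 2·24·4.235·sin(180°/24) = 26.54 mm); the cube at (1.5, 4) (footprint 10×22) is included at this height (perimeter 64.00 mm); the cone at (15.5, 0) is absent (z outside [12, 24.5]); the 10.5×29.5 cube at (0.5, -3.5) contributes its full rectangle (perimeter 80.00 mm); Taking the union: the regions partially overlap (shared area 231.87 mm²), so the edge portions inside another operand are dropped and the merged outline is re-measured after clipping — boundary = 87.75 mm; (whole slice rotated 85° about Z — lengths, areas and connectivity unchanged). So its perimeter = 87.75 mm. Layer 72 (z = 18): the sphere is absent (|z−center|=12.000 > r=6); the cube at (1.5, 4) (footprint 10×22) is included at this height (perimeter 64.00 mm); the cone at (15.5, 0) (r1=8→r2=3.5) has section circumradius 5.840 here — a regular 24-gon (perimeter = 2·24·5.840·sin(180°/24) = 36.59 mm); the cube at (0.5, -3.5) is not intersected at this z (z outside [8, 11]); Merging all regions: the regions partially overlap (shared area 0.03 mm²), so the edge portions inside another operand are dropped and the merged outline is re-measured after clipping — boundary = 99.80 mm; (rotated 85° about Z; rotation is an isometry so areas/perimeters/island counts are preserved). So its perimeter = 99.80 mm. Layer 72 is larger (99.80 vs 87.75 mm).

layer 72 (z = 18 mm)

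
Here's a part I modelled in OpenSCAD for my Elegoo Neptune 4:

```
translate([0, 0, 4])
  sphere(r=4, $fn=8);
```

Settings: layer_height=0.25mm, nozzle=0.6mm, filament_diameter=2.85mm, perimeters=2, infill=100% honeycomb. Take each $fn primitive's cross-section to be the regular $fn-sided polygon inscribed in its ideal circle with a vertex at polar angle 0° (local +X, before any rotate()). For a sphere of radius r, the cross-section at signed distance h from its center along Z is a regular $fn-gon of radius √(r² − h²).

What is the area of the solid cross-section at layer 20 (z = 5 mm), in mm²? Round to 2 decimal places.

42.43 mm²

At z = 5 mm: the sphere: section is a regular 8-gon, circumradius = √(r²−h²) = √(4²−1²) = 3.873 (area = (8/2)·3.873²·sin(360°/8) = 42.43 mm²). Overall, the cross-section is a single solid region. Net area = 42.43 mm².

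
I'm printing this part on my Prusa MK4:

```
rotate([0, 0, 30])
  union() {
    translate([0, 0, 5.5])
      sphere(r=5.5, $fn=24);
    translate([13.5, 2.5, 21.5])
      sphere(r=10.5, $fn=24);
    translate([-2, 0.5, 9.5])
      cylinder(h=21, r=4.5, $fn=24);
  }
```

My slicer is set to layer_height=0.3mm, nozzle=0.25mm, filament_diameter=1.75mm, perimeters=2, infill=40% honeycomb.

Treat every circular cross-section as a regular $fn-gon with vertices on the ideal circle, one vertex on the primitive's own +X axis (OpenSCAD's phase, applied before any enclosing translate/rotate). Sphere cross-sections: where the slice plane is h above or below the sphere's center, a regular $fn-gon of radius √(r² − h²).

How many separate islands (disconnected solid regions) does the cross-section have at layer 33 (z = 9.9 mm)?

At z = 9.9 mm: the r=5.5 sphere slices to a regular 24-gon of circumradius 3.300 (√(r²−h²) with h=4.4 from center); the sphere at (13.5, 2.5) is not intersected at this z (|z−center|=11.600 > r=10.5); the cylinder at (-2, 0.5): section is a regular 24-gon, circumradius r=4.5; Taking the union: the regions partially overlap (shared area 29.71 mm²), so overlapping operands fuse into one piece — 1 connected region; (rotated 30° about Z; rotation is an isometry so areas/perimeters/island counts are preserved). Overall, the cross-section is a single solid region. Island count = 1.

1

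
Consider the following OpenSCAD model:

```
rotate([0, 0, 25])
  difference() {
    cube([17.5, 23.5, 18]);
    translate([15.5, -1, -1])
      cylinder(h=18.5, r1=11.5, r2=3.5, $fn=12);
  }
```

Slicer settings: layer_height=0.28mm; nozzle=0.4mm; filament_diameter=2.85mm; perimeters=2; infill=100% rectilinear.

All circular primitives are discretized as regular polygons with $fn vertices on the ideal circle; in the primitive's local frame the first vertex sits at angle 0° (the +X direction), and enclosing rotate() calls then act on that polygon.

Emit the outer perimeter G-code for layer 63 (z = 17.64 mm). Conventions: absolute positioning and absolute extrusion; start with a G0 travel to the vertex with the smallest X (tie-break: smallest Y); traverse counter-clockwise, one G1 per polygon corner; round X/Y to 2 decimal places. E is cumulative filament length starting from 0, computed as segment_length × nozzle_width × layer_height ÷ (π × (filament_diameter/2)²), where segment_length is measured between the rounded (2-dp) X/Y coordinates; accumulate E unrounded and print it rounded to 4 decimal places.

G0 X-9.93 Y21.30 Z17.64
G1 X0.00 Y0.00 E0.4126
G1 X15.86 Y7.40 E0.7199
G1 X5.93 Y28.69 E1.1323
G1 X-9.93 Y21.30 E1.4395

At z = 17.64 mm: the 17.5×23.5 cube contributes its full rectangle; the cone at (15.5, -1) is not intersected at this z (z outside [-1, 17.5]); After the difference (first − rest): none of the subtracted shapes is present at this height, so the 17.5×23.5 cube is unchanged — 1 connected region; (whole slice rotated 25° about Z — lengths, areas and connectivity unchanged). The outline is a single polygon with 4 vertices. Extrusion per mm of travel: 0.4 × 0.28 / (π × 1.425²) = 0.017557. Accumulating E over each segment gives final E = 1.4395.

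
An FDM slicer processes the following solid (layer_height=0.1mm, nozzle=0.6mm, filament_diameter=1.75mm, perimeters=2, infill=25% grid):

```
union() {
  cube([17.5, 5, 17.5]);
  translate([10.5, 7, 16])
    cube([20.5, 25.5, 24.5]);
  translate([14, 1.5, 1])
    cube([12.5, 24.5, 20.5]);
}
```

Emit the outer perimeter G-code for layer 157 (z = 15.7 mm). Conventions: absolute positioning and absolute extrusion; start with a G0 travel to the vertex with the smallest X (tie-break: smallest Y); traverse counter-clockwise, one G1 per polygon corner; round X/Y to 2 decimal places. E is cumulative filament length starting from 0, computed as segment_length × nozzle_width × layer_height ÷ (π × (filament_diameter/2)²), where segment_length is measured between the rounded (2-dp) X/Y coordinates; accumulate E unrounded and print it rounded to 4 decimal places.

At z = 15.7 mm: the cube is present — its section is the full 17.5×5 rectangle; the cube at (10.5, 7) does not reach this height (z outside [16, 40.5]); the cube at (14, 1.5) is present — its section is the full 12.5×24.5 rectangle; Merging all regions: the regions partially overlap (shared area 12.25 mm²), so overlapping operands fuse into one piece — 1 connected region. The outline is a single polygon with 8 vertices. Extrusion per mm of travel: 0.6 × 0.1 / (π × 0.875²) = 0.024945. Accumulating E over each segment gives final E = 2.6192.

G0 X0.00 Y0.00 Z15.70
G1 X17.50 Y0.00 E0.4365
G1 X17.50 Y1.50 E0.4740
G1 X26.50 Y1.50 E0.6985
G1 X26.50 Y26.00 E1.3096
G1 X14.00 Y26.00 E1.6214
G1 X14.00 Y5.00 E2.1453
G1 X0.00 Y5.00 E2.4945
G1 X0.00 Y0.00 E2.6192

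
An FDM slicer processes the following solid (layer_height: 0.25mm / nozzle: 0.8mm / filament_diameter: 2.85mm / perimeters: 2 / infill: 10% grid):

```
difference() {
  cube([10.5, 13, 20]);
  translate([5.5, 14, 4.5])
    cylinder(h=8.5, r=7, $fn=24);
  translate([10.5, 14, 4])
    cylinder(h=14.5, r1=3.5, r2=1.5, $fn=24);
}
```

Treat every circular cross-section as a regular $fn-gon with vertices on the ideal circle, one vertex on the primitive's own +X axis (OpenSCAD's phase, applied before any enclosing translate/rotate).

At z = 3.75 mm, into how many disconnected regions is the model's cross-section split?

At z = 3.75 mm: the 10.5×13 cube contributes its full rectangle; the cylinder at (5.5, 14) does not reach this height (z outside [4.5, 13]); the cone at (10.5, 14) is not intersected at this z (z outside [4, 18.5]); Taking the first minus the rest: none of the subtracted shapes is present at this height, so the 10.5×13 cube is unchanged — 1 connected region. The result has 1 disconnected region.

1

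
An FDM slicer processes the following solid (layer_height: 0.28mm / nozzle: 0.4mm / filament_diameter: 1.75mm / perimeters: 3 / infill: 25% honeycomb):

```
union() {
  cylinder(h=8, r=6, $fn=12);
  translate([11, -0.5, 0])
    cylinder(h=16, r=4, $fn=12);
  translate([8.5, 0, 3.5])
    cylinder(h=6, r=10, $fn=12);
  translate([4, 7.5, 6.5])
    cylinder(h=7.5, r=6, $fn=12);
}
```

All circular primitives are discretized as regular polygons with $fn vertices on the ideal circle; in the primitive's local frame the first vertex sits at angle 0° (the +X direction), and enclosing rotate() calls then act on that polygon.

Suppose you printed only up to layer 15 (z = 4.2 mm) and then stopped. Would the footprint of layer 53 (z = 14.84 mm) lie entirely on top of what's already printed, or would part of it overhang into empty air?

Compare the two slices. At z = 4.2: the r=6 cylinder contributes a regular 12-gon of circumradius 6 (area = (12/2)·6.000²·sin(360°/12) = 108.00 mm²); the r=4 cylinder at (11, -0.5) contributes a regular 12-gon of circumradius 4 (area = (12/2)·4.000²·sin(360°/12) = 48.00 mm²); the cylinder at (8.5, 0): section is a regular 12-gon, circumradius r=10 (area = (12/2)·10.000²·sin(360°/12) = 300.00 mm²); the cylinder at (4, 7.5) is not intersected at this z (z outside [6.5, 14]); Combining (union): the regions partially overlap — summed areas 456.00 mm² minus the doubly-counted overlap 109.77 mm² gives 346.23 mm² — area = 346.23 mm². At z = 14.84: the cylinder is absent (z outside [0, 8]); the r=4 cylinder at (11, -0.5) gives a regular 12-gon of circumradius 4 (constant along its height) (area = (12/2)·4.000²·sin(360°/12) = 48.00 mm²); the cylinder at (8.5, 0) is not intersected at this z (z outside [3.5, 9.5]); the cylinder at (4, 7.5) does not reach this height (z outside [6.5, 14]); Merging all regions: only the r=4 cylinder at (11, -0.5) is present, so the union is just that shape — area = 48.00 mm². Checking containment: the cross-section at z = 14.84 is a subset of the cross-section at z = 4.2.

entirely on top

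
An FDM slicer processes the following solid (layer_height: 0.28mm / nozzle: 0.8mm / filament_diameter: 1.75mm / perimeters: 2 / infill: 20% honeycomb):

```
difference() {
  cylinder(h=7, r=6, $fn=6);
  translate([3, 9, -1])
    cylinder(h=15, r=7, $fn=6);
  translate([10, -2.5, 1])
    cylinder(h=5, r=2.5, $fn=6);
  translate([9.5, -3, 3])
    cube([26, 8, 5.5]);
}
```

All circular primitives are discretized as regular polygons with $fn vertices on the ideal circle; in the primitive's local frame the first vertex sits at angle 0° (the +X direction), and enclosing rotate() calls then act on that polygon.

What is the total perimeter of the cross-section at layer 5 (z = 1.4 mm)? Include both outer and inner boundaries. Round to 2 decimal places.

At z = 1.4 mm: the r=6 cylinder gives a regular 6-gon of circumradius 6 (constant along its height) (perimeter = 2·6·6.000·sin(180°/6) = 36.00 mm); the r=7 cylinder at (3, 9) contributes a regular 6-gon of circumradius 7 (perimeter = 2·6·7.000·sin(180°/6) = 42.00 mm); the r=2.5 cylinder at (10, -2.5) contributes a regular 6-gon of circumradius 2.5 (perimeter = 2·6·2.500·sin(180°/6) = 15.00 mm); the cube at (9.5, -3) is not intersected at this z (z outside [3, 8.5]); Taking the first minus the rest: starting from the r=6 cylinder, the r=7 cylinder at (3, 9) partially overlaps it — only the 10.85 mm² overlap (of its 127.31 mm²) is removed, clipping the outline; the r=2.5 cylinder at (10, -2.5) misses the remaining region (no effect) — boundary = 36.00 mm. Overall, the cross-section is a single solid region. Total boundary length (outer) = 36.00 mm.

36.00 mm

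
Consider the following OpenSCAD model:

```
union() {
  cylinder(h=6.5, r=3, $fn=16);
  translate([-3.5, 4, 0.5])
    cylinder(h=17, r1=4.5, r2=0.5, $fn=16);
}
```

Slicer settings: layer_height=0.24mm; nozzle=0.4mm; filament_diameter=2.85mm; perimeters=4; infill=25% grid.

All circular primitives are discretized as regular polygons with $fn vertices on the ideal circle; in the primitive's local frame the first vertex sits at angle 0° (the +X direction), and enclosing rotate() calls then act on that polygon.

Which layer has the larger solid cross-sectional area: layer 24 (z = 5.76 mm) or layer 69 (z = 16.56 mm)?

layer 24 (z = 5.76 mm)

Layer 24 (z = 5.76): the r=3 cylinder contributes a regular 16-gon of circumradius 3 (area = (16/2)·3.000²·sin(360°/16) = 27.55 mm²); the cone at (-3.5, 4) (r1=4.5→r2=0.5) has section circumradius 3.262 here — a regular 16-gon (area = (16/2)·3.262²·sin(360°/16) = 32.58 mm²); Combining (union): the regions partially overlap — summed areas 60.14 mm² minus the doubly-counted overlap 1.86 mm² gives 58.28 mm² — area = 58.28 mm². So its area = 58.28 mm². Layer 69 (z = 16.56): the cylinder is absent (z outside [0, 6.5]); the cone at (-3.5, 4): at t=0.945 of its height the radius interpolates to r₁+(r₂−r₁)t = 0.721, giving a regular 16-gon of that circumradius (area = (16/2)·0.721²·sin(360°/16) = 1.59 mm²); Merging all regions: only the cone at (-3.5, 4) is present, so the union is just that shape — area = 1.59 mm². So its area = 1.59 mm². Layer 24 is larger (58.28 vs 1.59 mm²).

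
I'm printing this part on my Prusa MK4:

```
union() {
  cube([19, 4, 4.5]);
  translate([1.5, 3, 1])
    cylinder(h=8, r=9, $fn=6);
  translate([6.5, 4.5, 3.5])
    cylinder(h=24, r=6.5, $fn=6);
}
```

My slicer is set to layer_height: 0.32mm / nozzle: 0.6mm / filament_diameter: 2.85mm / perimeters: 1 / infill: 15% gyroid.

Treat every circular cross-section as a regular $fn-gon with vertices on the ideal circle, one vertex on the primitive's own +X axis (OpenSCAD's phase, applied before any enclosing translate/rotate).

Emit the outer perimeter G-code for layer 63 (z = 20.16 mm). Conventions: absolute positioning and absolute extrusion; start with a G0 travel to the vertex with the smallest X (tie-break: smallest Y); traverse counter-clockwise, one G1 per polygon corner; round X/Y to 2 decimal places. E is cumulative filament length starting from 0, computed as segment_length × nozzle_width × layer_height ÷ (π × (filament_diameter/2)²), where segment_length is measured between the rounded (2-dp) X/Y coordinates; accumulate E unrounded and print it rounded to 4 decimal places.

At z = 20.16 mm: the cube does not reach this height (z outside [0, 4.5]); the cylinder at (1.5, 3) is absent (z outside [1, 9]); the r=6.5 cylinder at (6.5, 4.5) gives a regular 6-gon of circumradius 6.5 (constant along its height); Merging all regions: only the r=6.5 cylinder at (6.5, 4.5) is present, so the union is just that shape — 1 connected region. The outline is a single polygon with 6 vertices. Extrusion per mm of travel: 0.6 × 0.32 / (π × 1.425²) = 0.030097. Accumulating E over each segment gives final E = 1.1739.

G0 X0.00 Y4.50 Z20.16
G1 X3.25 Y-1.13 E0.1957
G1 X9.75 Y-1.13 E0.3913
G1 X13.00 Y4.50 E0.5869
G1 X9.75 Y10.13 E0.7826
G1 X3.25 Y10.13 E0.9782
G1 X0.00 Y4.50 E1.1739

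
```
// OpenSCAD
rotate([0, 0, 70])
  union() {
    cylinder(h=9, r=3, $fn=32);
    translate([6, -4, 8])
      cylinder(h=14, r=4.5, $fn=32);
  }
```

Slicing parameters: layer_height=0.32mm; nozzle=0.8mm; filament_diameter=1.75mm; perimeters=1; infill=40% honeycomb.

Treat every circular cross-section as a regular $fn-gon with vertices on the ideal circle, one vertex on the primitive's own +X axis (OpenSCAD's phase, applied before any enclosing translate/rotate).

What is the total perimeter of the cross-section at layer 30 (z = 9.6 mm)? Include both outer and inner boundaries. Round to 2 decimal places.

At z = 9.6 mm: the cylinder is absent (z outside [0, 9]); the r=4.5 cylinder at (6, -4) contributes a regular 32-gon of circumradius 4.5 (perimeter = 2·32·4.500·sin(180°/32) = 28.23 mm); Merging all regions: only the r=4.5 cylinder at (6, -4) is present, so the union is just that shape — boundary = 28.23 mm; (rotated 70° about Z; rotation is an isometry so areas/perimeters/island counts are preserved). Overall, the cross-section is a single solid region. Total boundary length (outer) = 28.23 mm.

28.23 mm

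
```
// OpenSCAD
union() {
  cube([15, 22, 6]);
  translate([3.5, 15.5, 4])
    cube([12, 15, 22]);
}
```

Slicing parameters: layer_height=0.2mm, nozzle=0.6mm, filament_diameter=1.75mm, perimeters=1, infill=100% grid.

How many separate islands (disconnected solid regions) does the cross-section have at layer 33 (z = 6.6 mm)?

At z = 6.6 mm: the cube is not intersected at this z (z outside [0, 6]); the 12×15 cube at (3.5, 15.5) contributes its full rectangle; Taking the union: only the 12×15 cube at (3.5, 15.5) is present, so the union is just that shape — 1 connected region. Overall, the cross-section is a single solid region. Island count = 1.

1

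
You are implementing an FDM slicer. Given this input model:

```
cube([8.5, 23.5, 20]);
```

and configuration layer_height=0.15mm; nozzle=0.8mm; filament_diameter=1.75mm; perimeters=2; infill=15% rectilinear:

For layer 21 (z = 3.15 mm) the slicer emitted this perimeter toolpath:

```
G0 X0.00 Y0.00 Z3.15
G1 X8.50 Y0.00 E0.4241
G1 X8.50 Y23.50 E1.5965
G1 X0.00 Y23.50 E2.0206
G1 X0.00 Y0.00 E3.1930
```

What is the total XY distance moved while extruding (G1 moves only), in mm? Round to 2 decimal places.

Sum the Euclidean lengths of each G1 segment: total = 64.00 mm.

64.00 mm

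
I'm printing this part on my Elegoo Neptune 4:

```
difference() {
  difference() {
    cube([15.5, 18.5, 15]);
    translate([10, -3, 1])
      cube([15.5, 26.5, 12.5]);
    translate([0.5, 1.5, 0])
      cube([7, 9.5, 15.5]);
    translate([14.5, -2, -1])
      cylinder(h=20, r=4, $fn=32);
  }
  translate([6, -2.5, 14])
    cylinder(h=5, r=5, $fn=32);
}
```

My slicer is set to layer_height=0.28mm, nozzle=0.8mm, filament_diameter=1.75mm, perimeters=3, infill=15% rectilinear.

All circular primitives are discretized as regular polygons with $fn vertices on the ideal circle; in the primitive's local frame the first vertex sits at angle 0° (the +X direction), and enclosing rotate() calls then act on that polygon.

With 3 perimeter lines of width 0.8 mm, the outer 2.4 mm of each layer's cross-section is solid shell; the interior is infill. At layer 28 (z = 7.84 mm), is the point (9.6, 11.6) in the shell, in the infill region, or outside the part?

At z = 7.84 mm: the cube (footprint 15.5×18.5) is included at this height; the cube at (10, -3) (footprint 15.5×26.5) is included at this height; the cube at (0.5, 1.5) (footprint 7×9.5) is included at this height; the cylinder at (14.5, -2): section is a regular 32-gon, circumradius r=4; After the difference (first − rest): starting from the 15.5×18.5 cube, the 15.5×26.5 cube at (10, -3) partially overlaps it — only the 101.75 mm² overlap (of its 410.75 mm²) is removed, clipping the outline; the 7×9.5 cube at (0.5, 1.5) lies wholly inside it (removes its full 66.50 mm² and its 33.00 mm outline becomes a hole wall); the r=4 cylinder at (14.5, -2) misses the remaining region (no effect) — 1 connected region with 1 hole; the cylinder at (6, -2.5) is absent (z outside [14, 19]); Subtracting the remaining from the first: none of the subtracted shapes is present at this height, so that combined region is unchanged — 1 connected region with 1 hole. Overall, the cross-section is one region with 1 hole. The nearest boundary edge runs (10.00, 18.50)→(10.00, 0.00); distance from the point to it = 0.40 mm. The point is inside the cross-section, 0.40 mm from the nearest boundary — within the 2.4 mm shell band (3 × 0.8).

shell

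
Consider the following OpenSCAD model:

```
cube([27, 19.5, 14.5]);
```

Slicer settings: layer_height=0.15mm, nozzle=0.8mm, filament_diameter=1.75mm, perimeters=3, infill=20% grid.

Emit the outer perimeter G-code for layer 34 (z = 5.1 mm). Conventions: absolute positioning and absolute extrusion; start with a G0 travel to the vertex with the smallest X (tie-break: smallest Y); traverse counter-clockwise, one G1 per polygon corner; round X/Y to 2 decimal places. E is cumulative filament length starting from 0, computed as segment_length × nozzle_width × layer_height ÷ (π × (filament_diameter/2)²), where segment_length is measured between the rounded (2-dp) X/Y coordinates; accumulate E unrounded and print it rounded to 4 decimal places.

G0 X0.00 Y0.00 Z5.10
G1 X27.00 Y0.00 E1.3470
G1 X27.00 Y19.50 E2.3199
G1 X0.00 Y19.50 E3.6669
G1 X0.00 Y0.00 E4.6398

At z = 5.1 mm: the 27×19.5 cube contributes its full rectangle. The outline is a single polygon with 4 vertices. Extrusion per mm of travel: 0.8 × 0.15 / (π × 0.875²) = 0.049890. Accumulating E over each segment gives final E = 4.6398.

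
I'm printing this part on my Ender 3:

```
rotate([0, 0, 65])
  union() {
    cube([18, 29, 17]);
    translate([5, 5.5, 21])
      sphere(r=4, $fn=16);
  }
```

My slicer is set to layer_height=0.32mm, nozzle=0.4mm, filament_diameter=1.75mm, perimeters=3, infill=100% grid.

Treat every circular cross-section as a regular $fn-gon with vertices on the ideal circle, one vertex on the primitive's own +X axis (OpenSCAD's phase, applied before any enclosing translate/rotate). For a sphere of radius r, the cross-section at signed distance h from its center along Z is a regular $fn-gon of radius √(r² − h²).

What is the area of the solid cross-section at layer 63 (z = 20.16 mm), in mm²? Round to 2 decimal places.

At z = 20.16 mm: the cube is not intersected at this z (z outside [0, 17]); the sphere at (5, 5.5): section is a regular 16-gon, circumradius = √(r²−h²) = √(4²−0.84²) = 3.911 (area = (16/2)·3.911²·sin(360°/16) = 46.82 mm²); Combining (union): only the r=4 sphere at (5, 5.5) is present, so the union is just that shape — area = 46.82 mm²; (whole slice rotated 65° about Z — lengths, areas and connectivity unchanged). Overall, the cross-section is a single solid region. Net area = 46.82 mm².

46.82 mm²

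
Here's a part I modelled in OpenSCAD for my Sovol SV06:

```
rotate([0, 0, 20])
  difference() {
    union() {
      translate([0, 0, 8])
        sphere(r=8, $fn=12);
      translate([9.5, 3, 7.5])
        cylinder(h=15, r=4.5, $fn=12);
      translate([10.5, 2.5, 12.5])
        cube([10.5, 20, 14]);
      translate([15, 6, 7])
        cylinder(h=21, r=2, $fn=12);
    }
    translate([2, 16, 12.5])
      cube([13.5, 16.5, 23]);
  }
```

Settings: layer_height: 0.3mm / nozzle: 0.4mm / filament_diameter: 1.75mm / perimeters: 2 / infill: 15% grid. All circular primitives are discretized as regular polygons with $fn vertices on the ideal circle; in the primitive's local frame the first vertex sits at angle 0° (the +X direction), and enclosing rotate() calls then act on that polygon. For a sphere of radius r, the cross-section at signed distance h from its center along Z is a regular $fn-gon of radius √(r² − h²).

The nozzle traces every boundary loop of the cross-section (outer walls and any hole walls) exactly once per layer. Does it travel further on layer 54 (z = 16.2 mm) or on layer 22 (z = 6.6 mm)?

layer 54 (z = 16.2 mm)

Layer 54 (z = 16.2): the sphere is not intersected at this z (|z−center|=8.200 > r=8); the r=4.5 cylinder at (9.5, 3) contributes a regular 12-gon of circumradius 4.5 (perimeter = 2·12·4.500·sin(180°/12) = 27.95 mm); the cube at (10.5, 2.5) (footprint 10.5×20) is included at this height (perimeter 61.00 mm); the r=2 cylinder at (15, 6) contributes a regular 12-gon of circumradius 2 (perimeter = 2·12·2.000·sin(180°/12) = 12.42 mm); Combining (union): the regions partially overlap (shared area 24.54 mm²), so the edge portions inside another operand are dropped and the merged outline is re-measured after clipping — boundary = 74.38 mm; the cube at (2, 16) is present — its section is the full 13.5×16.5 rectangle (perimeter 60.00 mm); Subtracting the remaining from the first: starting from that combined region, the 13.5×16.5 cube at (2, 16) partially overlaps it — only the 32.50 mm² overlap (of its 222.75 mm²) is removed, clipping the outline — boundary = 74.38 mm; (rotated 20° about Z; rotation is an isometry so areas/perimeters/island counts are preserved). So its perimeter = 74.38 mm. Layer 22 (z = 6.6): the r=8 sphere contributes a regular 12-gon of circumradius √(8²−1.4²) = 7.877 (perimeter = 2·12·7.877·sin(180°/12) = 48.93 mm); the cylinder at (9.5, 3) is absent (z outside [7.5, 22.5]); the cube at (10.5, 2.5) does not reach this height (z outside [12.5, 26.5]); the cylinder at (15, 6) does not reach this height (z outside [7, 28]); Combining (union): only the r=8 sphere is present, so the union is just that shape — boundary = 48.93 mm; the cube at (2, 16) does not reach this height (z outside [12.5, 35.5]); Subtracting the remaining from the first: none of the subtracted shapes is present at this height, so that combined region is unchanged — boundary = 48.93 mm; (whole slice rotated 20° about Z — lengths, areas and connectivity unchanged). So its perimeter = 48.93 mm. Layer 54 is larger (74.38 vs 48.93 mm).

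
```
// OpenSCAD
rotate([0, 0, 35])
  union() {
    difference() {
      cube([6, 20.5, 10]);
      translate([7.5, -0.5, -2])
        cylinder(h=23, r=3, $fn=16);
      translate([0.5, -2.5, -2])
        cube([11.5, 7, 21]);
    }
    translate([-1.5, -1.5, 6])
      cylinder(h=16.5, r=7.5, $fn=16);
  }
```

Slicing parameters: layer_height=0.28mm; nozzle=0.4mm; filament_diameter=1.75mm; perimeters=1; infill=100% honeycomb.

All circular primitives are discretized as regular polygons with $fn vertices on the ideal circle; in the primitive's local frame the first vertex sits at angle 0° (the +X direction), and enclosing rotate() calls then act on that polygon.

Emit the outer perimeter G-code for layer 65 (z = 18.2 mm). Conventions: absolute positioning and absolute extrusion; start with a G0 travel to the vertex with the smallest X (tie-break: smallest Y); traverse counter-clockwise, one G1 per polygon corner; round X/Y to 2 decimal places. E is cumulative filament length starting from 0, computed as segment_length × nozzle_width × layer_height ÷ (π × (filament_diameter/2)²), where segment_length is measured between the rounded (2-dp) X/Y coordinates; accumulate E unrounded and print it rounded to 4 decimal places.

At z = 18.2 mm: the cube does not reach this height (z outside [0, 10]); the r=3 cylinder at (7.5, -0.5) gives a regular 16-gon of circumradius 3 (constant along its height); the 11.5×7 cube at (0.5, -2.5) contributes its full rectangle; Subtracting the remaining from the first: the first operand is absent here, so nothing remains; the r=7.5 cylinder at (-1.5, -1.5) gives a regular 16-gon of circumradius 7.5 (constant along its height); Taking the union: only the r=7.5 cylinder at (-1.5, -1.5) is present, so the union is just that shape — 1 connected region; (whole slice rotated 35° about Z — lengths, areas and connectivity unchanged). The outline is a single polygon with 16 vertices. Extrusion per mm of travel: 0.4 × 0.28 / (π × 0.875²) = 0.046564. Accumulating E over each segment gives final E = 2.1799.

G0 X-7.75 Y-0.79 Z18.20
G1 X-7.69 Y-3.71 E0.1360
G1 X-6.51 Y-6.39 E0.2723
G1 X-4.40 Y-8.41 E0.4084
G1 X-1.67 Y-9.48 E0.5449
G1 X1.25 Y-9.41 E0.6809
G1 X3.93 Y-8.23 E0.8173
G1 X5.96 Y-6.12 E0.9536
G1 X7.02 Y-3.39 E1.0900
G1 X6.95 Y-0.47 E1.2260
G1 X5.78 Y2.21 E1.3621
G1 X3.66 Y4.24 E1.4988
G1 X0.93 Y5.30 E1.6352
G1 X-1.99 Y5.23 E1.7712
G1 X-4.67 Y4.05 E1.9075
G1 X-6.69 Y1.94 E2.0436
G1 X-7.75 Y-0.79 E2.1799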